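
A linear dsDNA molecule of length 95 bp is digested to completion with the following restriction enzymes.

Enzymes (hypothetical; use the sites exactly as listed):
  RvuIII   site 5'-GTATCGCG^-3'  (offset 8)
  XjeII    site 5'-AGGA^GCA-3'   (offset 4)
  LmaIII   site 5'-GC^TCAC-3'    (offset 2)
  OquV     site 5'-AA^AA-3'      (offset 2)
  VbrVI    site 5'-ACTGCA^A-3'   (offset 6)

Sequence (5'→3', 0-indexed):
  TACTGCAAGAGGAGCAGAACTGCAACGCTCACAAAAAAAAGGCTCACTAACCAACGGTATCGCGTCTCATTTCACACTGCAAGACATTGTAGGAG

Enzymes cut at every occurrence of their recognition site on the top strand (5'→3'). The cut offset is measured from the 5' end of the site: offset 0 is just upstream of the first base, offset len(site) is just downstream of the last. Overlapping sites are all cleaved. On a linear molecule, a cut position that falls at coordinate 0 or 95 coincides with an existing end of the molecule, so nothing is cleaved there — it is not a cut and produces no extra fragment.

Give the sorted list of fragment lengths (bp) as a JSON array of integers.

Site scan:
  RvuIII (GTATCGCG, off=8): starts [56] → cuts [64]
  XjeII (AGGAGCA, off=4): starts [9] → cuts [13]
  LmaIII (GCTCAC, off=2): starts [26, 41] → cuts [28, 43]
  OquV (AAAA, off=2): starts [32, 33, 34, 35, 36] → cuts [34, 35, 36, 37, 38]
  VbrVI (ACTGCAA, off=6): starts [1, 18, 75] → cuts [7, 24, 81]

Pooled cuts: [7, 13, 24, 28, 34, 35, 36, 37, 38, 43, 64, 81]

Fragments:
  [0,7): 7 bp
  [7,13): 6 bp
  [13,24): 11 bp
  [24,28): 4 bp
  [28,34): 6 bp
  [34,35): 1 bp
  [35,36): 1 bp
  [36,37): 1 bp
  [37,38): 1 bp
  [38,43): 5 bp
  [43,64): 21 bp
  [64,81): 17 bp
  [81,95): 14 bp

[1,1,1,1,4,5,6,6,7,11,14,17,21]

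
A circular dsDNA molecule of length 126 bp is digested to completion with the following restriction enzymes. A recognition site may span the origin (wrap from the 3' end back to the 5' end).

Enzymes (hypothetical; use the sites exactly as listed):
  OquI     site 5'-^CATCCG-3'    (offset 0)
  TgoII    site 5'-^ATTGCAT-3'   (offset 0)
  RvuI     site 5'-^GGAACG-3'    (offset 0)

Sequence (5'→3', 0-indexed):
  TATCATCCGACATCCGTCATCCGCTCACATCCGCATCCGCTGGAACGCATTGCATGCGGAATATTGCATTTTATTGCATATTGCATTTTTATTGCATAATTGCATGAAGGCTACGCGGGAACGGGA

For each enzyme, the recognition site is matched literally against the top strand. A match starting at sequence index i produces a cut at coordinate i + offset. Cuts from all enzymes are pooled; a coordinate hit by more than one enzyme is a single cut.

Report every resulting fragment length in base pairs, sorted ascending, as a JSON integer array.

[6,7,7,7,7,8,8,10,10,11,12,14,19]

Per-enzyme occurrences:
  OquI CATCCG/0: at [3, 10, 17, 27, 33] ⇒ [3, 10, 17, 27, 33]
  TgoII ATTGCAT/0: at [48, 62, 72, 79, 90, 98] ⇒ [48, 62, 72, 79, 90, 98]
  RvuI GGAACG/0: at [41, 117] ⇒ [41, 117]

All cut coordinates (distinct, sorted): [3, 10, 17, 27, 33, 41, 48, 62, 72, 79, 90, 98, 117]

Fragment lengths:
  3→10: 7 bp
  10→17: 7 bp
  17→27: 10 bp
  27→33: 6 bp
  33→41: 8 bp
  41→48: 7 bp
  48→62: 14 bp
  62→72: 10 bp
  72→79: 7 bp
  79→90: 11 bp
  90→98: 8 bp
  98→117: 19 bp
  117→3 (wrap): 126-117+3 = 12 bp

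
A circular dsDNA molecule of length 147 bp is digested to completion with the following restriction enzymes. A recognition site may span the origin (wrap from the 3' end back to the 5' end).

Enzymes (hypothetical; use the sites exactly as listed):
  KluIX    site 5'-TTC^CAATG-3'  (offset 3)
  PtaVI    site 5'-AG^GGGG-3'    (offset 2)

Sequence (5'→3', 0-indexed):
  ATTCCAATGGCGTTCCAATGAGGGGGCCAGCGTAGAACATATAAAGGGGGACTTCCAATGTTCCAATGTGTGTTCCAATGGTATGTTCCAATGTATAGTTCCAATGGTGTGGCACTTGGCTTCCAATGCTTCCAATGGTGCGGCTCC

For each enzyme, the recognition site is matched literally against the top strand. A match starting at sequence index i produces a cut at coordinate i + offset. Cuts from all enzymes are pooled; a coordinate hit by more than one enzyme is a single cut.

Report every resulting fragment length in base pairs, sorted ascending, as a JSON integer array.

Per-enzyme occurrences:
  KluIX (TTCCAATG, off=3): starts [1, 12, 52, 60, 72, 85, 98, 120, 129] → cuts [4, 15, 55, 63, 75, 88, 101, 123, 132]
  PtaVI (AGGGGG, off=2): starts [20, 44] → cuts [22, 46]

Pooled cuts: [4, 15, 22, 46, 55, 63, 75, 88, 101, 123, 132]

Fragments:
  4→15: 11 bp
  15→22: 7 bp
  22→46: 24 bp
  46→55: 9 bp
  55→63: 8 bp
  63→75: 12 bp
  75→88: 13 bp
  88→101: 13 bp
  101→123: 22 bp
  123→132: 9 bp
  132→4 (wrap): 147-132+4 = 19 bp

[7,8,9,9,11,12,13,13,19,22,24]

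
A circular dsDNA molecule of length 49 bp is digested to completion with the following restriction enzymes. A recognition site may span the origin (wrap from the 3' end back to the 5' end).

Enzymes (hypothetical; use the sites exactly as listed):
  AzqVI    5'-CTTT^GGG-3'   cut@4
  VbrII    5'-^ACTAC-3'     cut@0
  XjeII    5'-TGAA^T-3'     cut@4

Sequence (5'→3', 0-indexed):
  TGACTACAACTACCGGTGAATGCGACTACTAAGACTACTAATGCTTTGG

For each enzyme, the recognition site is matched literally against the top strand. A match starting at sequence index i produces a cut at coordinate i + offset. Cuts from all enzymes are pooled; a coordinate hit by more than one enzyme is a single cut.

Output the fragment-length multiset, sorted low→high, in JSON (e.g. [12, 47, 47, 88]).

Per-enzyme occurrences:
  AzqVI (CTTTGGG, off=4): no sites
  VbrII ACTAC/0: at [2, 8, 24, 33] ⇒ [2, 8, 24, 33]
  XjeII TGAAT/4: at [16] ⇒ [20]

All cut coordinates (distinct, sorted): [2, 8, 20, 24, 33]

Fragment lengths:
  2→8: 6 bp
  8→20: 12 bp
  20→24: 4 bp
  24→33: 9 bp
  33→2 (wrap): 49-33+2 = 18 bp

[4,6,9,12,18]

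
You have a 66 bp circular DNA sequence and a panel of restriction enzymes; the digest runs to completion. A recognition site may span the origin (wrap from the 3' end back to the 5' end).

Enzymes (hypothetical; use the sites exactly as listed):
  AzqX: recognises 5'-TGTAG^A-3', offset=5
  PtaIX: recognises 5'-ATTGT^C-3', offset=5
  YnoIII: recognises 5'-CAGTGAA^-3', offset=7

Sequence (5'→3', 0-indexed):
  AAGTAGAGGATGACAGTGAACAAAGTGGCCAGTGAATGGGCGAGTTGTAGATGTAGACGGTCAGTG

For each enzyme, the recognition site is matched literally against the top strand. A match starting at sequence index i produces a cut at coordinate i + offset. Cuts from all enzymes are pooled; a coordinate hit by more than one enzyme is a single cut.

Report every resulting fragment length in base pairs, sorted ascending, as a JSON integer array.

Scan for sites:
  AzqX TGTAGA/5: at [45, 51] ⇒ [50, 56]
  PtaIX (ATTGTC, off=5): no sites
  YnoIII CAGTGAA/7: at [13, 29, 61] ⇒ [2, 20, 36]

Pooled cuts: [2, 20, 36, 50, 56]

Fragments:
  2→20: 18 bp
  20→36: 16 bp
  36→50: 14 bp
  50→56: 6 bp
  56→2 (wrap): 66-56+2 = 12 bp

[6,12,14,16,18]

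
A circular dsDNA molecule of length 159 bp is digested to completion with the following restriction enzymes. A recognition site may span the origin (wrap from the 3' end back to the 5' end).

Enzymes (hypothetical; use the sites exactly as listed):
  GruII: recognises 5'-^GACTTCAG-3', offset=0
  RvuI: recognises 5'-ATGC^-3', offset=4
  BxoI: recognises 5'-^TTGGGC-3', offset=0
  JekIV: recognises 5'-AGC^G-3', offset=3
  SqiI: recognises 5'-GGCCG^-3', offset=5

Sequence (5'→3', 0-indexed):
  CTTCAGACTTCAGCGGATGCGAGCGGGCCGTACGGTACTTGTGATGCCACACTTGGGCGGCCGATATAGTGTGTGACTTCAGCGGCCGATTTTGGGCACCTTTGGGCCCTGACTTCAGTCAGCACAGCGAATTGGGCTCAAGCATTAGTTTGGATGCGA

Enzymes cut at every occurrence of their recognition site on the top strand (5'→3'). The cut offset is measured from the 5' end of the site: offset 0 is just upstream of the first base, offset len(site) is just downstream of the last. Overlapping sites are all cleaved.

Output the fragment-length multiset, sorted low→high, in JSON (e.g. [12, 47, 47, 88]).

Per-enzyme occurrences:
  GruII (GACTTCAG, off=0): starts [5, 74, 110, 157] → cuts [5, 74, 110, 157]
  RvuI (ATGC, off=4): starts [16, 43, 153] → cuts [20, 47, 157]
  BxoI (TTGGGC, off=0): starts [52, 91, 101, 131] → cuts [52, 91, 101, 131]
  JekIV (AGCG, off=3): starts [11, 21, 80, 125] → cuts [14, 24, 83, 128]
  SqiI (GGCCG, off=5): starts [25, 58, 83] → cuts [30, 63, 88]

All cut coordinates (distinct, sorted): [5, 14, 20, 24, 30, 47, 52, 63, 74, 83, 88, 91, 101, 110, 128, 131, 157]

Fragment lengths:
  5→14: 9 bp
  14→20: 6 bp
  20→24: 4 bp
  24→30: 6 bp
  30→47: 17 bp
  47→52: 5 bp
  52→63: 11 bp
  63→74: 11 bp
  74→83: 9 bp
  83→88: 5 bp
  88→91: 3 bp
  91→101: 10 bp
  101→110: 9 bp
  110→128: 18 bp
  128→131: 3 bp
  131→157: 26 bp
  157→5 (wrap): 159-157+5 = 7 bp

[3,3,4,5,5,6,6,7,9,9,9,10,11,11,17,18,26]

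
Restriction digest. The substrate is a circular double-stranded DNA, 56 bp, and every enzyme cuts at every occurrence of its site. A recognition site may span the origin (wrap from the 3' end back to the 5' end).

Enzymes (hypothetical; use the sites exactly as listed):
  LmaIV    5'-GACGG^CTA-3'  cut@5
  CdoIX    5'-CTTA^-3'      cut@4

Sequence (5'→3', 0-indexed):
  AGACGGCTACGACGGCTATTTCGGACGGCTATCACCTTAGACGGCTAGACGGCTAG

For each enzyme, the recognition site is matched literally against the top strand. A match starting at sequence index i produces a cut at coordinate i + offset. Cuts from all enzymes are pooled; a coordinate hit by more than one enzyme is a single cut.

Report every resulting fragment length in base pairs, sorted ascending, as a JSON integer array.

Site scan:
  LmaIV (GACGGCTA, off=5): starts [1, 10, 23, 39, 47] → cuts [6, 15, 28, 44, 52]
  CdoIX (CTTA, off=4): starts [35] → cuts [39]

All cut coordinates (distinct, sorted): [6, 15, 28, 39, 44, 52]

Fragment lengths:
  6→15: 9 bp
  15→28: 13 bp
  28→39: 11 bp
  39→44: 5 bp
  44→52: 8 bp
  52→6 (wrap): 56-52+6 = 10 bp

[5,8,9,10,11,13]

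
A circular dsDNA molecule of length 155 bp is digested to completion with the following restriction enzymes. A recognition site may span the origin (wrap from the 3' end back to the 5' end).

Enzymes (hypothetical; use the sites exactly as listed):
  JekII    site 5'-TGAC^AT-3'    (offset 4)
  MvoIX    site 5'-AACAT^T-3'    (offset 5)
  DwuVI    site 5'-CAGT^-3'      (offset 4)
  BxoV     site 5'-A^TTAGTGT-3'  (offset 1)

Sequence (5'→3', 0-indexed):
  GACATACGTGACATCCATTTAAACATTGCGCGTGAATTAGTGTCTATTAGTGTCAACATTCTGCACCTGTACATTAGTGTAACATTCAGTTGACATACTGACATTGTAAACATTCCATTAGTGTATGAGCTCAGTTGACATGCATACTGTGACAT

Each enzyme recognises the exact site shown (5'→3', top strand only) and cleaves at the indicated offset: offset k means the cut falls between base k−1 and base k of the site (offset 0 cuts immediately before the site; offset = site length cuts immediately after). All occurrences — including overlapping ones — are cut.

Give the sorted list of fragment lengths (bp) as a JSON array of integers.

[4,4,4,5,5,8,9,10,10,11,12,13,14,14,14,18]

Scan for sites:
  JekII TGACAT/4: at [8, 90, 98, 135, 149, 154] ⇒ [3, 12, 94, 102, 139, 153]
  MvoIX AACATT/5: at [21, 54, 80, 108] ⇒ [26, 59, 85, 113]
  DwuVI CAGT/4: at [86, 131] ⇒ [90, 135]
  BxoV ATTAGTGT/1: at [35, 45, 72, 116] ⇒ [36, 46, 73, 117]

All cut coordinates (distinct, sorted): [3, 12, 26, 36, 46, 59, 73, 85, 90, 94, 102, 113, 117, 135, 139, 153]

Fragments:
  3→12: 9 bp
  12→26: 14 bp
  26→36: 10 bp
  36→46: 10 bp
  46→59: 13 bp
  59→73: 14 bp
  73→85: 12 bp
  85→90: 5 bp
  90→94: 4 bp
  94→102: 8 bp
  102→113: 11 bp
  113→117: 4 bp
  117→135: 18 bp
  135→139: 4 bp
  139→153: 14 bp
  153→3 (wrap): 155-153+3 = 5 bp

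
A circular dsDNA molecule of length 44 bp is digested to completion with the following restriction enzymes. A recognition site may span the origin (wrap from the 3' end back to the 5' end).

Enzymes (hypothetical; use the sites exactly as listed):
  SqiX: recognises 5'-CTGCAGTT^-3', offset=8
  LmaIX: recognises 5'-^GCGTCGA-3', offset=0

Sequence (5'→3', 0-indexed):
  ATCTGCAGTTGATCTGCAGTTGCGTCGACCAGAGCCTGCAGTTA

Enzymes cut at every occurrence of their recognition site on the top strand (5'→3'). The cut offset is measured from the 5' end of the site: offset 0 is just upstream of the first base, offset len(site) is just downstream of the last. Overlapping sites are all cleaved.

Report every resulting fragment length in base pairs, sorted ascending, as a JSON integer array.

[11,11,22]

Site scan:
  SqiX CTGCAGTT/8: at [2, 13, 35] ⇒ [10, 21, 43]
  LmaIX GCGTCGA/0: at [21] ⇒ [21]

All cut coordinates (distinct, sorted): [10, 21, 43]

Fragments:
  10→21: 11 bp
  21→43: 22 bp
  43→10 (wrap): 44-43+10 = 11 bp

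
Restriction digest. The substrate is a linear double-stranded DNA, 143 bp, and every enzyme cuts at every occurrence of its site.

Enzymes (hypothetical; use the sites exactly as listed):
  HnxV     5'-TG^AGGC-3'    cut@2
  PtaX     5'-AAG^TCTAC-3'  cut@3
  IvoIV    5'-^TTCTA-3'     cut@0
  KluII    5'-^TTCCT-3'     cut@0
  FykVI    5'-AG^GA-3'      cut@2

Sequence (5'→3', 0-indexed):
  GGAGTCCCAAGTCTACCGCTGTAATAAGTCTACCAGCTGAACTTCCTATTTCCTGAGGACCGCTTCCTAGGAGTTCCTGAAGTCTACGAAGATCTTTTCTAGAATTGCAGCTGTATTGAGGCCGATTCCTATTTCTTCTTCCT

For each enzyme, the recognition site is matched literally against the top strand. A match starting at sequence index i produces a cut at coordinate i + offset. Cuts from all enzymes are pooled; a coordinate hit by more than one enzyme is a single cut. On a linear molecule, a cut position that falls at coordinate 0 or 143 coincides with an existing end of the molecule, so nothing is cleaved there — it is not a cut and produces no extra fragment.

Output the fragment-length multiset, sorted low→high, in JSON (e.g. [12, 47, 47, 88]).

[3,5,6,7,7,7,8,9,11,13,14,14,17,22]

Scan for sites:
  HnxV TGAGGC/2: at [116] ⇒ [118]
  PtaX AAGTCTAC/3: at [8, 25, 79] ⇒ [11, 28, 82]
  IvoIV TTCTA/0: at [96] ⇒ [96]
  KluII TTCCT/0: at [42, 49, 63, 73, 125, 138] ⇒ [42, 49, 63, 73, 125, 138]
  FykVI AGGA/2: at [55, 68] ⇒ [57, 70]

Pooled cuts: [11, 28, 42, 49, 57, 63, 70, 73, 82, 96, 118, 125, 138]

Fragment lengths:
  [0,11): 11 bp
  [11,28): 17 bp
  [28,42): 14 bp
  [42,49): 7 bp
  [49,57): 8 bp
  [57,63): 6 bp
  [63,70): 7 bp
  [70,73): 3 bp
  [73,82): 9 bp
  [82,96): 14 bp
  [96,118): 22 bp
  [118,125): 7 bp
  [125,138): 13 bp
  [138,143): 5 bp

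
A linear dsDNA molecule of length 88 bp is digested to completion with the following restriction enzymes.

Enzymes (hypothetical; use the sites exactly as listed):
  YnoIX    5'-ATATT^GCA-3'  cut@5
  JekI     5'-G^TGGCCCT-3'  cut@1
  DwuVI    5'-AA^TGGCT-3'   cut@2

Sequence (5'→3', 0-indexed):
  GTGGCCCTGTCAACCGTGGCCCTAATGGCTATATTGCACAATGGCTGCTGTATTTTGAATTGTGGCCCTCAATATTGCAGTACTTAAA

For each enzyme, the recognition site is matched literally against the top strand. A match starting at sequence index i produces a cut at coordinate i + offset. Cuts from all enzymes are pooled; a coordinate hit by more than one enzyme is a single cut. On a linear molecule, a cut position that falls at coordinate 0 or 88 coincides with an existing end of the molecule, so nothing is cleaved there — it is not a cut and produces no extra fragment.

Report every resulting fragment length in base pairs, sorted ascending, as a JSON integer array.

[1,6,9,10,12,14,15,21]

Site scan:
  YnoIX ATATTGCA/5: at [30, 71] ⇒ [35, 76]
  JekI GTGGCCCT/1: at [0, 15, 61] ⇒ [1, 16, 62]
  DwuVI AATGGCT/2: at [23, 39] ⇒ [25, 41]

Pooled cuts: [1, 16, 25, 35, 41, 62, 76]

Fragments:
  [0,1): 1 bp
  [1,16): 15 bp
  [16,25): 9 bp
  [25,35): 10 bp
  [35,41): 6 bp
  [41,62): 21 bp
  [62,76): 14 bp
  [76,88): 12 bp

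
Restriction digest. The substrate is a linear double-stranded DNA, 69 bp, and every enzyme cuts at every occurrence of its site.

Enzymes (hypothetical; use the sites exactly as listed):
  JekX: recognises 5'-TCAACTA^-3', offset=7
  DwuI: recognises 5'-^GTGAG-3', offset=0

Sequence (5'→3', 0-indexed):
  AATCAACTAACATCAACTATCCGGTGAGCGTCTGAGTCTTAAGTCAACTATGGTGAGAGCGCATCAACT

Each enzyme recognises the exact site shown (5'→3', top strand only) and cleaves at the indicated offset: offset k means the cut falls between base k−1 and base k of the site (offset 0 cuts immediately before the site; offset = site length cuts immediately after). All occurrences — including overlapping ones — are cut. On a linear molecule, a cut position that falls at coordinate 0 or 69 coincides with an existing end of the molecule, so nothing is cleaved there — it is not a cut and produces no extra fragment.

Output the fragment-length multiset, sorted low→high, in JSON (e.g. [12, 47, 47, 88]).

[2,4,9,10,17,27]

Site scan:
  JekX TCAACTA/7: at [2, 12, 43] ⇒ [9, 19, 50]
  DwuI GTGAG/0: at [23, 52] ⇒ [23, 52]

Pooled cuts: [9, 19, 23, 50, 52]

Fragments:
  [0,9): 9 bp
  [9,19): 10 bp
  [19,23): 4 bp
  [23,50): 27 bp
  [50,52): 2 bp
  [52,69): 17 bp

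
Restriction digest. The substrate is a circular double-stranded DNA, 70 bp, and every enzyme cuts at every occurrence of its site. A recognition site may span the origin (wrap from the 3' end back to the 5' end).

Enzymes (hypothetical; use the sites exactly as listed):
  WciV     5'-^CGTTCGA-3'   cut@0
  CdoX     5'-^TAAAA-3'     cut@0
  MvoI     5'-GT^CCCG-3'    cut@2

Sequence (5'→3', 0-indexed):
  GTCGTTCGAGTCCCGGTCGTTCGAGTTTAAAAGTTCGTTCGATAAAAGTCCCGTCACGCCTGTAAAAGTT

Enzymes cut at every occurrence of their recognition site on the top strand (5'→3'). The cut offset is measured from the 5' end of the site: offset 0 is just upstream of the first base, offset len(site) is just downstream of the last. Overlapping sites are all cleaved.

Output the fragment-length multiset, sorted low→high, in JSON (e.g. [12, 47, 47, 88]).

Site scan:
  WciV (CGTTCGA, off=0): starts [2, 17, 35] → cuts [2, 17, 35]
  CdoX (TAAAA, off=0): starts [27, 42, 62] → cuts [27, 42, 62]
  MvoI (GTCCCG, off=2): starts [9, 47] → cuts [11, 49]

Pooled cuts: [2, 11, 17, 27, 35, 42, 49, 62]

Fragment lengths:
  2→11: 9 bp
  11→17: 6 bp
  17→27: 10 bp
  27→35: 8 bp
  35→42: 7 bp
  42→49: 7 bp
  49→62: 13 bp
  62→2 (wrap): 70-62+2 = 10 bp

[6,7,7,8,9,10,10,13]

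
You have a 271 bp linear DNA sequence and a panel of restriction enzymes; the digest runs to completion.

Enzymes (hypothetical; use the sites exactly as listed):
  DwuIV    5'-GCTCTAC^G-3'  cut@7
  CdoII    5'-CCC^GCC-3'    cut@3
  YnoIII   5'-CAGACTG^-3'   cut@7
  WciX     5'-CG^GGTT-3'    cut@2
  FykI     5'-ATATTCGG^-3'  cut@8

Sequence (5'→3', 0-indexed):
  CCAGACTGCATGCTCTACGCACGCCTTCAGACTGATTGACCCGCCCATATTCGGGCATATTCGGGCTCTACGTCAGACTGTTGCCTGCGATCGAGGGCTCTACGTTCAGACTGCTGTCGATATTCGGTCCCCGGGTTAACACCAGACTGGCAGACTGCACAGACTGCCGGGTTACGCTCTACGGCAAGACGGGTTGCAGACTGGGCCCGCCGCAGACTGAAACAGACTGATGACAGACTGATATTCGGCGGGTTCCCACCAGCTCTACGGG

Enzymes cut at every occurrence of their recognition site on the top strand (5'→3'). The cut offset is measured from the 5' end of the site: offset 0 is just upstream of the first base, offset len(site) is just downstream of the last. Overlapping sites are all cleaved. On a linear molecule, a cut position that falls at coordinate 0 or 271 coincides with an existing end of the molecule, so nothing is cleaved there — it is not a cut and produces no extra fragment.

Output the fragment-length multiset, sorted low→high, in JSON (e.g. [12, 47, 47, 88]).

[2,3,3,5,6,7,8,8,8,8,9,9,9,10,10,10,10,11,11,12,12,13,14,16,16,18,23]

Site scan:
  DwuIV (GCTCTACG, off=7): starts [11, 64, 96, 175, 261] → cuts [18, 71, 103, 182, 268]
  CdoII (CCCGCC, off=3): starts [39, 205] → cuts [42, 208]
  YnoIII (CAGACTG, off=7): starts [1, 27, 73, 106, 142, 150, 159, 196, 212, 222, 233] → cuts [8, 34, 80, 113, 149, 157, 166, 203, 219, 229, 240]
  WciX (CGGGTT, off=2): starts [131, 167, 189, 248] → cuts [133, 169, 191, 250]
  FykI (ATATTCGG, off=8): starts [46, 56, 119, 240] → cuts [54, 64, 127, 248]

Pooled cuts: [8, 18, 34, 42, 54, 64, 71, 80, 103, 113, 127, 133, 149, 157, 166, 169, 182, 191, 203, 208, 219, 229, 240, 248, 250, 268]

Fragment lengths:
  [0,8): 8 bp
  [8,18): 10 bp
  [18,34): 16 bp
  [34,42): 8 bp
  [42,54): 12 bp
  [54,64): 10 bp
  [64,71): 7 bp
  [71,80): 9 bp
  [80,103): 23 bp
  [103,113): 10 bp
  [113,127): 14 bp
  [127,133): 6 bp
  [133,149): 16 bp
  [149,157): 8 bp
  [157,166): 9 bp
  [166,169): 3 bp
  [169,182): 13 bp
  [182,191): 9 bp
  [191,203): 12 bp
  [203,208): 5 bp
  [208,219): 11 bp
  [219,229): 10 bp
  [229,240): 11 bp
  [240,248): 8 bp
  [248,250): 2 bp
  [250,268): 18 bp
  [268,271): 3 bp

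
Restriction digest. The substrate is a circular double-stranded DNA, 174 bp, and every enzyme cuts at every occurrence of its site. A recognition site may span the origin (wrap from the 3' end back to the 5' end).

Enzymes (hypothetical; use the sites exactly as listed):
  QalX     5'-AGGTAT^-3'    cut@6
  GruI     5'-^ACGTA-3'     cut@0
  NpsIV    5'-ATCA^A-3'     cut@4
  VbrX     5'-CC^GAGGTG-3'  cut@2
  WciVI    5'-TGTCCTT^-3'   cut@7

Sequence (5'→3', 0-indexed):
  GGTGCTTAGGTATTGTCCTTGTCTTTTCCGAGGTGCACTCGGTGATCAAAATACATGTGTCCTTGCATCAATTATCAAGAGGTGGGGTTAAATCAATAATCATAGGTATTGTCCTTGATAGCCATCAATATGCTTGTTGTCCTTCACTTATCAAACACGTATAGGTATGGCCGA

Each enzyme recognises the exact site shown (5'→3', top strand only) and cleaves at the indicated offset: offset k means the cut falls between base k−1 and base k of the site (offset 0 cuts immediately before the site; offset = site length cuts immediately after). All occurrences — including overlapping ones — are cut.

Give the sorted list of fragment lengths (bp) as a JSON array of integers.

[3,4,6,7,7,7,9,9,11,12,14,15,16,17,18,19]

Per-enzyme occurrences:
  QalX (AGGTAT, off=6): starts [7, 103, 162] → cuts [13, 109, 168]
  GruI (ACGTA, off=0): starts [156] → cuts [156]
  NpsIV (ATCAA, off=4): starts [44, 66, 73, 91, 123, 149] → cuts [48, 70, 77, 95, 127, 153]
  VbrX (CCGAGGTG, off=2): starts [27, 170] → cuts [29, 172]
  WciVI (TGTCCTT, off=7): starts [13, 57, 109, 137] → cuts [20, 64, 116, 144]

Pooled cuts: [13, 20, 29, 48, 64, 70, 77, 95, 109, 116, 127, 144, 153, 156, 168, 172]

Fragments:
  13→20: 7 bp
  20→29: 9 bp
  29→48: 19 bp
  48→64: 16 bp
  64→70: 6 bp
  70→77: 7 bp
  77→95: 18 bp
  95→109: 14 bp
  109→116: 7 bp
  116→127: 11 bp
  127→144: 17 bp
  144→153: 9 bp
  153→156: 3 bp
  156→168: 12 bp
  168→172: 4 bp
  172→13 (wrap): 174-172+13 = 15 bp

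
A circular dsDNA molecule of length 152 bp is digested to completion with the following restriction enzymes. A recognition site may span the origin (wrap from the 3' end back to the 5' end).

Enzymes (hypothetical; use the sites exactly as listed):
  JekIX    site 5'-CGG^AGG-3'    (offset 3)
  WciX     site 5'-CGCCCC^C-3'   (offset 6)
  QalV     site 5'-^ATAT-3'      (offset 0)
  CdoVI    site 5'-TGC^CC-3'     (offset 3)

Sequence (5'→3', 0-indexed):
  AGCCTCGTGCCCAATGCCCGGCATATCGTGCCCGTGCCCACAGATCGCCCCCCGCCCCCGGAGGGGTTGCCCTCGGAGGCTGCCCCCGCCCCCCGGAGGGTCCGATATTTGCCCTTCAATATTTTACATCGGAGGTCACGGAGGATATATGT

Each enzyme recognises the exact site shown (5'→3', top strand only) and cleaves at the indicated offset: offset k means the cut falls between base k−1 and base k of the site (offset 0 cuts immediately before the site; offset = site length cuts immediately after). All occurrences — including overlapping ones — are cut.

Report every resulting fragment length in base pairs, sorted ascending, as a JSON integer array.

Scan for sites:
  JekIX (CGGAGG, off=3): starts [58, 73, 93, 129, 138] → cuts [61, 76, 96, 132, 141]
  WciX (CGCCCCC, off=6): starts [45, 52, 86] → cuts [51, 58, 92]
  QalV (ATAT, off=0): starts [22, 104, 118, 144, 146] → cuts [22, 104, 118, 144, 146]
  CdoVI (TGCCC, off=3): starts [7, 14, 28, 34, 67, 80, 109] → cuts [10, 17, 31, 37, 70, 83, 112]

All cut coordinates (distinct, sorted): [10, 17, 22, 31, 37, 51, 58, 61, 70, 76, 83, 92, 96, 104, 112, 118, 132, 141, 144, 146]

Fragments:
  10→17: 7 bp
  17→22: 5 bp
  22→31: 9 bp
  31→37: 6 bp
  37→51: 14 bp
  51→58: 7 bp
  58→61: 3 bp
  61→70: 9 bp
  70→76: 6 bp
  76→83: 7 bp
  83→92: 9 bp
  92→96: 4 bp
  96→104: 8 bp
  104→112: 8 bp
  112→118: 6 bp
  118→132: 14 bp
  132→141: 9 bp
  141→144: 3 bp
  144→146: 2 bp
  146→10 (wrap): 152-146+10 = 16 bp

[2,3,3,4,5,6,6,6,7,7,7,8,8,9,9,9,9,14,14,16]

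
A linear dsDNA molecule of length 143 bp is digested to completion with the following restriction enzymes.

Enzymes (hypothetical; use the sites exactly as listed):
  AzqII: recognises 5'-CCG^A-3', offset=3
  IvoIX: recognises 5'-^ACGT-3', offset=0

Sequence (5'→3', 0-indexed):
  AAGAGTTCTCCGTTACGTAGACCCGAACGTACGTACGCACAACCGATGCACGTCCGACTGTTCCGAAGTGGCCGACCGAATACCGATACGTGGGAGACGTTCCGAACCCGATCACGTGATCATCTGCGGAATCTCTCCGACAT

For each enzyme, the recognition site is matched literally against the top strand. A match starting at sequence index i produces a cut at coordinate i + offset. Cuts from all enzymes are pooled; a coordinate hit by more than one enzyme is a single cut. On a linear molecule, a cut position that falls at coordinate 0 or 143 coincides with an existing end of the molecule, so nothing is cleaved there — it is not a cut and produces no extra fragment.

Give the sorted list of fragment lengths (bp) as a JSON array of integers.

Scan for sites:
  AzqII (CCGA, off=3): starts [22, 42, 53, 62, 71, 75, 82, 101, 107, 136] → cuts [25, 45, 56, 65, 74, 78, 85, 104, 110, 139]
  IvoIX (ACGT, off=0): starts [14, 26, 30, 49, 87, 96, 113] → cuts [14, 26, 30, 49, 87, 96, 113]

All cut coordinates (distinct, sorted): [14, 25, 26, 30, 45, 49, 56, 65, 74, 78, 85, 87, 96, 104, 110, 113, 139]

Fragment lengths:
  [0,14): 14 bp
  [14,25): 11 bp
  [25,26): 1 bp
  [26,30): 4 bp
  [30,45): 15 bp
  [45,49): 4 bp
  [49,56): 7 bp
  [56,65): 9 bp
  [65,74): 9 bp
  [74,78): 4 bp
  [78,85): 7 bp
  [85,87): 2 bp
  [87,96): 9 bp
  [96,104): 8 bp
  [104,110): 6 bp
  [110,113): 3 bp
  [113,139): 26 bp
  [139,143): 4 bp

[1,2,3,4,4,4,4,6,7,7,8,9,9,9,11,14,15,26]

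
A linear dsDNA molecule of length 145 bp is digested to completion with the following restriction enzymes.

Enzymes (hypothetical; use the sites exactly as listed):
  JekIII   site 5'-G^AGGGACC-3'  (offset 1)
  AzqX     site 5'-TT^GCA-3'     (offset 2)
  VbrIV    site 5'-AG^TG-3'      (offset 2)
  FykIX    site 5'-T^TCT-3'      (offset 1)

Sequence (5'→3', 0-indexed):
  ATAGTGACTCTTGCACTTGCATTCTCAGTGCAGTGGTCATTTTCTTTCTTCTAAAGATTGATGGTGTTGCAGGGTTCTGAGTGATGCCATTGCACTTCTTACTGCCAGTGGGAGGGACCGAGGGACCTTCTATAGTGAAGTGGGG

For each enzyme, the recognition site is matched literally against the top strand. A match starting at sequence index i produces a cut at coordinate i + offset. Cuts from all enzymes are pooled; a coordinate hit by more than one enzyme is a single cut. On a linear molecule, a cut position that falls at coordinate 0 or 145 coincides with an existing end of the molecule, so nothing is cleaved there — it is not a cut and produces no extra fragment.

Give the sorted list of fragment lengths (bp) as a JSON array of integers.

[3,4,4,4,4,5,5,5,5,6,6,6,7,7,8,8,8,9,10,12,19]

Site scan:
  JekIII GAGGGACC/1: at [111, 119] ⇒ [112, 120]
  AzqX TTGCA/2: at [10, 16, 66, 89] ⇒ [12, 18, 68, 91]
  VbrIV AGTG/2: at [2, 26, 31, 79, 106, 133, 138] ⇒ [4, 28, 33, 81, 108, 135, 140]
  FykIX TTCT/1: at [21, 41, 45, 48, 74, 95, 127] ⇒ [22, 42, 46, 49, 75, 96, 128]

All cut coordinates (distinct, sorted): [4, 12, 18, 22, 28, 33, 42, 46, 49, 68, 75, 81, 91, 96, 108, 112, 120, 128, 135, 140]

Fragments:
  [0,4): 4 bp
  [4,12): 8 bp
  [12,18): 6 bp
  [18,22): 4 bp
  [22,28): 6 bp
  [28,33): 5 bp
  [33,42): 9 bp
  [42,46): 4 bp
  [46,49): 3 bp
  [49,68): 19 bp
  [68,75): 7 bp
  [75,81): 6 bp
  [81,91): 10 bp
  [91,96): 5 bp
  [96,108): 12 bp
  [108,112): 4 bp
  [112,120): 8 bp
  [120,128): 8 bp
  [128,135): 7 bp
  [135,140): 5 bp
  [140,145): 5 bp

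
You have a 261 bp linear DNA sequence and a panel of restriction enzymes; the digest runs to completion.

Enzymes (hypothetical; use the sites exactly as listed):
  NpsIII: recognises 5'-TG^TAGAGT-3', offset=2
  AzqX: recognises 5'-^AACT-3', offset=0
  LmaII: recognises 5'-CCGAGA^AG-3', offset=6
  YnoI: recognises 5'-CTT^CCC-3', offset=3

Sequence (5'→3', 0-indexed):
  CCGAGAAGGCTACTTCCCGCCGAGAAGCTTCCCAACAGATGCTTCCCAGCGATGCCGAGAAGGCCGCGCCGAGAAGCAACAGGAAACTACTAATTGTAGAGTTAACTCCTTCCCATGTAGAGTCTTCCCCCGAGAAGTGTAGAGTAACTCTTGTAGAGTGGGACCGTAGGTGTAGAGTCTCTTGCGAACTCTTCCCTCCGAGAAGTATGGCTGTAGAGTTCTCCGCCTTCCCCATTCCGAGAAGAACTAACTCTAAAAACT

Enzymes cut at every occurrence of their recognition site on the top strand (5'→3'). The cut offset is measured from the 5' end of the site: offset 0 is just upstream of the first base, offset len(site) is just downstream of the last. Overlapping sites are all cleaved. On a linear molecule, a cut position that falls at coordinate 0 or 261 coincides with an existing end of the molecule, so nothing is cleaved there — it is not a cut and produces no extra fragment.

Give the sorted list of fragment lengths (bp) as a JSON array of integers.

Scan for sites:
  NpsIII TGTAGAGT/2: at [94, 115, 137, 151, 170, 211] ⇒ [96, 117, 139, 153, 172, 213]
  AzqX AACT/0: at [84, 103, 145, 186, 244, 248, 257] ⇒ [84, 103, 145, 186, 244, 248, 257]
  LmaII CCGAGAAG/6: at [0, 19, 54, 68, 129, 197, 236] ⇒ [6, 25, 60, 74, 135, 203, 242]
  YnoI CTTCCC/3: at [12, 27, 41, 108, 123, 190, 226] ⇒ [15, 30, 44, 111, 126, 193, 229]

Pooled cuts: [6, 15, 25, 30, 44, 60, 74, 84, 96, 103, 111, 117, 126, 135, 139, 145, 153, 172, 186, 193, 203, 213, 229, 242, 244, 248, 257]

Fragment lengths:
  [0,6): 6 bp
  [6,15): 9 bp
  [15,25): 10 bp
  [25,30): 5 bp
  [30,44): 14 bp
  [44,60): 16 bp
  [60,74): 14 bp
  [74,84): 10 bp
  [84,96): 12 bp
  [96,103): 7 bp
  [103,111): 8 bp
  [111,117): 6 bp
  [117,126): 9 bp
  [126,135): 9 bp
  [135,139): 4 bp
  [139,145): 6 bp
  [145,153): 8 bp
  [153,172): 19 bp
  [172,186): 14 bp
  [186,193): 7 bp
  [193,203): 10 bp
  [203,213): 10 bp
  [213,229): 16 bp
  [229,242): 13 bp
  [242,244): 2 bp
  [244,248): 4 bp
  [248,257): 9 bp
  [257,261): 4 bp

[2,4,4,4,5,6,6,6,7,7,8,8,9,9,9,9,10,10,10,10,12,13,14,14,14,16,16,19]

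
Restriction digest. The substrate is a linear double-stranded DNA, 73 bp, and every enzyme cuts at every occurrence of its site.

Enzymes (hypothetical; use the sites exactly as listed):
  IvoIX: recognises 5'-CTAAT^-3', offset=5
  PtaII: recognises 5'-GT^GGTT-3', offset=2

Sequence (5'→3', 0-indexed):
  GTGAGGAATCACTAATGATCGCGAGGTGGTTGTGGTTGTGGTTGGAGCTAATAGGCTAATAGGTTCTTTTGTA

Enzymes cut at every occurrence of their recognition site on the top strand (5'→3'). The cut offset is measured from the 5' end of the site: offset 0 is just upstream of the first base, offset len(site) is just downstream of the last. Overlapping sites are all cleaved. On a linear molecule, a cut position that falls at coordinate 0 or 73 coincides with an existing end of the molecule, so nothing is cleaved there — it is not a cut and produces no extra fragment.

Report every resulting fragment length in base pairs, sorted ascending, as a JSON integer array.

Site scan:
  IvoIX (CTAAT, off=5): starts [11, 47, 55] → cuts [16, 52, 60]
  PtaII (GTGGTT, off=2): starts [25, 31, 37] → cuts [27, 33, 39]

Pooled cuts: [16, 27, 33, 39, 52, 60]

Fragment lengths:
  [0,16): 16 bp
  [16,27): 11 bp
  [27,33): 6 bp
  [33,39): 6 bp
  [39,52): 13 bp
  [52,60): 8 bp
  [60,73): 13 bp

[6,6,8,11,13,13,16]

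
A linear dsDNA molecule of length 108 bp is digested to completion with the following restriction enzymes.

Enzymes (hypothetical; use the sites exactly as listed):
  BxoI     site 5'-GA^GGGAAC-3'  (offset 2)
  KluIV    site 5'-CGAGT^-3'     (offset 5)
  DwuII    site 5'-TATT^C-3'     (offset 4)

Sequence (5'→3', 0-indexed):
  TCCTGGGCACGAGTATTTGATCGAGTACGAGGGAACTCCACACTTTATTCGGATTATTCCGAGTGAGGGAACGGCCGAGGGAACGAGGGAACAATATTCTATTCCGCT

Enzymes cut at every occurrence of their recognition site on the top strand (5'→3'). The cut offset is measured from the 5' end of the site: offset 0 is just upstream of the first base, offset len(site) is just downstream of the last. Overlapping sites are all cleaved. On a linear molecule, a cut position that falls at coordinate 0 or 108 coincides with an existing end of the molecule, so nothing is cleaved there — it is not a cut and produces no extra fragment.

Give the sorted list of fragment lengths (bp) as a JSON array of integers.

Site scan:
  BxoI (GAGGGAAC, off=2): starts [28, 64, 76, 84] → cuts [30, 66, 78, 86]
  KluIV (CGAGT, off=5): starts [9, 21, 59] → cuts [14, 26, 64]
  DwuII (TATTC, off=4): starts [45, 54, 94, 99] → cuts [49, 58, 98, 103]

All cut coordinates (distinct, sorted): [14, 26, 30, 49, 58, 64, 66, 78, 86, 98, 103]

Fragment lengths:
  [0,14): 14 bp
  [14,26): 12 bp
  [26,30): 4 bp
  [30,49): 19 bp
  [49,58): 9 bp
  [58,64): 6 bp
  [64,66): 2 bp
  [66,78): 12 bp
  [78,86): 8 bp
  [86,98): 12 bp
  [98,103): 5 bp
  [103,108): 5 bp

[2,4,5,5,6,8,9,12,12,12,14,19]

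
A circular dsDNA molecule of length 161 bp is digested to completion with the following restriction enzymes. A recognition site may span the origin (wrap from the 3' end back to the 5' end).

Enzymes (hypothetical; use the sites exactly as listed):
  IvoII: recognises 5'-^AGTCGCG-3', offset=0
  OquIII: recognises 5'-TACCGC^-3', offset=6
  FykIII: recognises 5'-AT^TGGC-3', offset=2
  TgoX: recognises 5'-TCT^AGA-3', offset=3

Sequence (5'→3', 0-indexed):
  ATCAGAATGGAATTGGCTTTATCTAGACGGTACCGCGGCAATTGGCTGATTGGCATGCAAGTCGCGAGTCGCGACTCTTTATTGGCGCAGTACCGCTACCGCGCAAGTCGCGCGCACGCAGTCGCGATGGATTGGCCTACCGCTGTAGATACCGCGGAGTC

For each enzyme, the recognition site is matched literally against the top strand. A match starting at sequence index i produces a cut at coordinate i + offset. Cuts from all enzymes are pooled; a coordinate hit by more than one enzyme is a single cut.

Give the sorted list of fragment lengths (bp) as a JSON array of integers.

Per-enzyme occurrences:
  IvoII AGTCGCG/0: at [59, 66, 105, 119] ⇒ [59, 66, 105, 119]
  OquIII TACCGC/6: at [30, 90, 96, 137, 149] ⇒ [36, 96, 102, 143, 155]
  FykIII ATTGGC/2: at [11, 40, 48, 80, 130] ⇒ [13, 42, 50, 82, 132]
  TgoX TCTAGA/3: at [21] ⇒ [24]

Pooled cuts: [13, 24, 36, 42, 50, 59, 66, 82, 96, 102, 105, 119, 132, 143, 155]

Fragment lengths:
  13→24: 11 bp
  24→36: 12 bp
  36→42: 6 bp
  42→50: 8 bp
  50→59: 9 bp
  59→66: 7 bp
  66→82: 16 bp
  82→96: 14 bp
  96→102: 6 bp
  102→105: 3 bp
  105→119: 14 bp
  119→132: 13 bp
  132→143: 11 bp
  143→155: 12 bp
  155→13 (wrap): 161-155+13 = 19 bp

[3,6,6,7,8,9,11,11,12,12,13,14,14,16,19]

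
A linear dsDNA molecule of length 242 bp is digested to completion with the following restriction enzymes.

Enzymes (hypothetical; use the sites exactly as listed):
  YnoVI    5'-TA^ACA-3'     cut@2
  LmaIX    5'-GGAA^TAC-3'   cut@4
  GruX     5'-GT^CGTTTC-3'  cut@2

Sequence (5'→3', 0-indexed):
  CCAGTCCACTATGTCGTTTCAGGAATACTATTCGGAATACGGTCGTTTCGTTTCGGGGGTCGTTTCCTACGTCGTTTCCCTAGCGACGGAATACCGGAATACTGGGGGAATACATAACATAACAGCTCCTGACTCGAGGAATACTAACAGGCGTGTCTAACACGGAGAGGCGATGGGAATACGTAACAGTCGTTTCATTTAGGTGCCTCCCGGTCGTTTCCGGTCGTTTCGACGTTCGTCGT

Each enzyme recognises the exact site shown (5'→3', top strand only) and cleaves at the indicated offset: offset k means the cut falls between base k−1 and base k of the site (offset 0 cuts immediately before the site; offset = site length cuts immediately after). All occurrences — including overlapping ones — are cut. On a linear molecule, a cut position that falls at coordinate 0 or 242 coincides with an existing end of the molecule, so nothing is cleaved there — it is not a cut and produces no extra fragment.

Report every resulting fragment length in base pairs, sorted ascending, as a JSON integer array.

Per-enzyme occurrences:
  YnoVI (TAACA, off=2): starts [114, 119, 144, 157, 183] → cuts [116, 121, 146, 159, 185]
  LmaIX (GGAATAC, off=4): starts [21, 33, 87, 95, 106, 137, 175] → cuts [25, 37, 91, 99, 110, 141, 179]
  GruX (GTCGTTTC, off=2): starts [12, 41, 58, 70, 188, 212, 222] → cuts [14, 43, 60, 72, 190, 214, 224]

Pooled cuts: [14, 25, 37, 43, 60, 72, 91, 99, 110, 116, 121, 141, 146, 159, 179, 185, 190, 214, 224]

Fragment lengths:
  [0,14): 14 bp
  [14,25): 11 bp
  [25,37): 12 bp
  [37,43): 6 bp
  [43,60): 17 bp
  [60,72): 12 bp
  [72,91): 19 bp
  [91,99): 8 bp
  [99,110): 11 bp
  [110,116): 6 bp
  [116,121): 5 bp
  [121,141): 20 bp
  [141,146): 5 bp
  [146,159): 13 bp
  [159,179): 20 bp
  [179,185): 6 bp
  [185,190): 5 bp
  [190,214): 24 bp
  [214,224): 10 bp
  [224,242): 18 bp

[5,5,5,6,6,6,8,10,11,11,12,12,13,14,17,18,19,20,20,24]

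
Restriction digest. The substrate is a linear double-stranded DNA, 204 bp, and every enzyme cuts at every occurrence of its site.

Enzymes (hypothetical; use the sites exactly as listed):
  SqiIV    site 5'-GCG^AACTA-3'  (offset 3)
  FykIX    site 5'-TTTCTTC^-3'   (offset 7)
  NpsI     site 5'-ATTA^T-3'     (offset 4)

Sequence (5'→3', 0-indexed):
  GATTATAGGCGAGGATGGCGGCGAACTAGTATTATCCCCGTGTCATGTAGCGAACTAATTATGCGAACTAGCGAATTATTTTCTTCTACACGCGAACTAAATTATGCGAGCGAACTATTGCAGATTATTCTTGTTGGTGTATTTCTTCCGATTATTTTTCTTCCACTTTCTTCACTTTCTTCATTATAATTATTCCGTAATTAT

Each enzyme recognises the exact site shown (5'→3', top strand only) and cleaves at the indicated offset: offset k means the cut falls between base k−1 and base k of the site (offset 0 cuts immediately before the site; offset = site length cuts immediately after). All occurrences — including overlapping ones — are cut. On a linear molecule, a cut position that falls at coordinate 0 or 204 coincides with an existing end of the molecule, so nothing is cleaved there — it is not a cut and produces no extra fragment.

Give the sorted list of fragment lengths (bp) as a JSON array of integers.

[1,4,4,5,6,6,8,8,8,9,9,9,10,10,11,11,13,15,18,18,21]

Scan for sites:
  SqiIV (GCGAACTA, off=3): starts [20, 49, 62, 91, 109] → cuts [23, 52, 65, 94, 112]
  FykIX (TTTCTTC, off=7): starts [79, 141, 156, 166, 175] → cuts [86, 148, 163, 173, 182]
  NpsI (ATTAT, off=4): starts [1, 30, 57, 74, 100, 123, 150, 182, 188, 199] → cuts [5, 34, 61, 78, 104, 127, 154, 186, 192, 203]

All cut coordinates (distinct, sorted): [5, 23, 34, 52, 61, 65, 78, 86, 94, 104, 112, 127, 148, 154, 163, 173, 182, 186, 192, 203]

Fragments:
  [0,5): 5 bp
  [5,23): 18 bp
  [23,34): 11 bp
  [34,52): 18 bp
  [52,61): 9 bp
  [61,65): 4 bp
  [65,78): 13 bp
  [78,86): 8 bp
  [86,94): 8 bp
  [94,104): 10 bp
  [104,112): 8 bp
  [112,127): 15 bp
  [127,148): 21 bp
  [148,154): 6 bp
  [154,163): 9 bp
  [163,173): 10 bp
  [173,182): 9 bp
  [182,186): 4 bp
  [186,192): 6 bp
  [192,203): 11 bp
  [203,204): 1 bp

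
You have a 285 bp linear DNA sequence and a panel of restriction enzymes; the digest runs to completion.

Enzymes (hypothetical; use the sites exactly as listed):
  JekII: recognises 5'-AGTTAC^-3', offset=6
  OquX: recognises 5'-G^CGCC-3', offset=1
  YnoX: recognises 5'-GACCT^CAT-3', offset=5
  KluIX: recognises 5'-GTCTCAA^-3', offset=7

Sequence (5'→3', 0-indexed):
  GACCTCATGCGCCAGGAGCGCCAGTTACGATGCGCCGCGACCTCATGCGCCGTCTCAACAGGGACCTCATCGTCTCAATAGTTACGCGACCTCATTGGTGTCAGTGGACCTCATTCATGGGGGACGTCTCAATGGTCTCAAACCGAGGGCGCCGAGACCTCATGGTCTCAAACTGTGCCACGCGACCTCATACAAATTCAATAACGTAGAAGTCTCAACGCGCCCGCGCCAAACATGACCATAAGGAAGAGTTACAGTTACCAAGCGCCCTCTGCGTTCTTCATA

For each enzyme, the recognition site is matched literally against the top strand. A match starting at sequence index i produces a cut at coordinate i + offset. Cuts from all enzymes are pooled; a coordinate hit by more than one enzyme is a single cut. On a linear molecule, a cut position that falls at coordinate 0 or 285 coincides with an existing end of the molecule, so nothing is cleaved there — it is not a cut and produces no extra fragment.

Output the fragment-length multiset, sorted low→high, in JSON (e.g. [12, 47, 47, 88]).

Scan for sites:
  JekII AGTTAC/6: at [22, 79, 249, 255] ⇒ [28, 85, 255, 261]
  OquX GCGCC/1: at [8, 17, 31, 46, 148, 219, 225, 264] ⇒ [9, 18, 32, 47, 149, 220, 226, 265]
  YnoX GACCTCAT/5: at [0, 38, 62, 87, 106, 155, 183] ⇒ [5, 43, 67, 92, 111, 160, 188]
  KluIX GTCTCAA/7: at [51, 71, 125, 134, 164, 211] ⇒ [58, 78, 132, 141, 171, 218]

Pooled cuts: [5, 9, 18, 28, 32, 43, 47, 58, 67, 78, 85, 92, 111, 132, 141, 149, 160, 171, 188, 218, 220, 226, 255, 261, 265]

Fragments:
  [0,5): 5 bp
  [5,9): 4 bp
  [9,18): 9 bp
  [18,28): 10 bp
  [28,32): 4 bp
  [32,43): 11 bp
  [43,47): 4 bp
  [47,58): 11 bp
  [58,67): 9 bp
  [67,78): 11 bp
  [78,85): 7 bp
  [85,92): 7 bp
  [92,111): 19 bp
  [111,132): 21 bp
  [132,141): 9 bp
  [141,149): 8 bp
  [149,160): 11 bp
  [160,171): 11 bp
  [171,188): 17 bp
  [188,218): 30 bp
  [218,220): 2 bp
  [220,226): 6 bp
  [226,255): 29 bp
  [255,261): 6 bp
  [261,265): 4 bp
  [265,285): 20 bp

[2,4,4,4,4,5,6,6,7,7,8,9,9,9,10,11,11,11,11,11,17,19,20,21,29,30]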